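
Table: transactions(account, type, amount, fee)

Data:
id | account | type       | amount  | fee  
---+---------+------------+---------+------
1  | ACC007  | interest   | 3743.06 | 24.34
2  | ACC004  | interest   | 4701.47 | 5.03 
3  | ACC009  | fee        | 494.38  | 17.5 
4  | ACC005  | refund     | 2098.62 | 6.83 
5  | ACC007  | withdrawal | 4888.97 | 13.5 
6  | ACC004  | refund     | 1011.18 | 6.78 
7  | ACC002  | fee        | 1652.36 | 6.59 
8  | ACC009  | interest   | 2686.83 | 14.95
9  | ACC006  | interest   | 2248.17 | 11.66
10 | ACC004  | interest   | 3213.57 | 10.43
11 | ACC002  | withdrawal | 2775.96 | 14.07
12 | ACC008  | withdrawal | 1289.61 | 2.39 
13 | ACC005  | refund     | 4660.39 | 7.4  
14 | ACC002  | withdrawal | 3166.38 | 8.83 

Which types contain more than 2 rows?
SELECT type, COUNT(*) as cnt
FROM transactions
GROUP BY type
HAVING COUNT(*) > 2

Result:
  interest: 5
  refund: 3
  withdrawal: 4

Note: HAVING filters groups after aggregation, WHERE filters rows before.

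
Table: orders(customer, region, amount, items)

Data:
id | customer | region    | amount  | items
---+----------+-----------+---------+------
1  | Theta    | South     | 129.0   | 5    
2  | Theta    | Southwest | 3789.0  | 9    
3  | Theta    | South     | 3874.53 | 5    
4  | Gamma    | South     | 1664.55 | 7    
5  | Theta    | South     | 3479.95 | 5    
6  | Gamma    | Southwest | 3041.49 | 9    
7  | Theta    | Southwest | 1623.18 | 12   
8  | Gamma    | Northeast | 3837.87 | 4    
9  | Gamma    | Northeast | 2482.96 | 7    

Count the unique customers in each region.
SELECT region, COUNT(DISTINCT customer)
FROM orders
GROUP BY region

Result:
  Northeast: 1 distinct
  South: 2 distinct
  Southwest: 2 distinct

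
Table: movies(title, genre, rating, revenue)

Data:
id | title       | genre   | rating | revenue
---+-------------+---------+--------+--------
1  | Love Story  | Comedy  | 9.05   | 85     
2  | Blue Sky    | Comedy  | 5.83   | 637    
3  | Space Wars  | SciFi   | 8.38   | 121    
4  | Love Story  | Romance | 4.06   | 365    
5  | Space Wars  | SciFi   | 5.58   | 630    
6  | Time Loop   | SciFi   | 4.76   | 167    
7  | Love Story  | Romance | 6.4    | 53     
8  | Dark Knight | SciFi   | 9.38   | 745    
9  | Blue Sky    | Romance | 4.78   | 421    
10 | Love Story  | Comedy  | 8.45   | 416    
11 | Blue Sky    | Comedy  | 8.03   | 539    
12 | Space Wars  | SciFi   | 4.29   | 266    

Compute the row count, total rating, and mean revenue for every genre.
SELECT genre,
       COUNT(*) as cnt,
       SUM(rating) as total_rating,
       AVG(revenue) as avg_revenue
FROM movies
GROUP BY genre

Result:
  Comedy: 4 records, 31.36 total rating, 419.25 avg revenue
  Romance: 3 records, 15.24 total rating, 279.67 avg revenue
  SciFi: 5 records, 32.39 total rating, 385.80 avg revenue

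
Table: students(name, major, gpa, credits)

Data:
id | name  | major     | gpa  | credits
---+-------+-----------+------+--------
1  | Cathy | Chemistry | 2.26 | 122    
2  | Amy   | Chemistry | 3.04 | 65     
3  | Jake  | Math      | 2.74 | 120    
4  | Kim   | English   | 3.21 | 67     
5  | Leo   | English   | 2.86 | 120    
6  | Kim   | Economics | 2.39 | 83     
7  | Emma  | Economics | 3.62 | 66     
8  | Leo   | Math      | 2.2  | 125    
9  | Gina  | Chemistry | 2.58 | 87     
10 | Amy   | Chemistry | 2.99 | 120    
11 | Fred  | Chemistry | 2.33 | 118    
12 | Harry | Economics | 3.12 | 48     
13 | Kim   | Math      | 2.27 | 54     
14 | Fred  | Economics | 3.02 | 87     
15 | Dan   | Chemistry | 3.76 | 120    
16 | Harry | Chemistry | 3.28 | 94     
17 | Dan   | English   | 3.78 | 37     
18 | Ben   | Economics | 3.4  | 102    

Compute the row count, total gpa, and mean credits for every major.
SELECT major,
       COUNT(*) as cnt,
       SUM(gpa) as total_gpa,
       AVG(credits) as avg_credits
FROM students
GROUP BY major

Result:
  Chemistry: 7 records, 20.24 total gpa, 103.71 avg credits
  Economics: 5 records, 15.55 total gpa, 77.20 avg credits
  English: 3 records, 9.85 total gpa, 74.67 avg credits
  Math: 3 records, 7.21 total gpa, 99.67 avg credits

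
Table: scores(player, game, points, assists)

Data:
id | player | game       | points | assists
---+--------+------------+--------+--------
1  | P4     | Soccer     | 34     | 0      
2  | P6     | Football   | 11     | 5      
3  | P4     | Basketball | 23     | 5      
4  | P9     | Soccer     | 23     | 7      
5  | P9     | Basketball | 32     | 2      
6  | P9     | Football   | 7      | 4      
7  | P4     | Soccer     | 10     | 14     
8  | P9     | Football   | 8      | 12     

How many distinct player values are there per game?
SELECT game, COUNT(DISTINCT player)
FROM scores
GROUP BY game

Result:
  Basketball: 2 distinct
  Football: 2 distinct
  Soccer: 2 distinct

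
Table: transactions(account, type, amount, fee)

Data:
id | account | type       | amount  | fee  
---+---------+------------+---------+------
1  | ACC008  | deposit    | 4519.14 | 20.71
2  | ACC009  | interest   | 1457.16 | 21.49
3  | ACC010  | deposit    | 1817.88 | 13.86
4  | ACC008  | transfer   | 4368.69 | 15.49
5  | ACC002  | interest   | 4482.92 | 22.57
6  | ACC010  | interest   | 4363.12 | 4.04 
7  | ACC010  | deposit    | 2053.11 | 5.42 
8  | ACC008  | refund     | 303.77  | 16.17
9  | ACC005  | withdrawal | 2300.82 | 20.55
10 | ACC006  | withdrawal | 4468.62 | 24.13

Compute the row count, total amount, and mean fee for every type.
SELECT type,
       COUNT(*) as cnt,
       SUM(amount) as total_amount,
       AVG(fee) as avg_fee
FROM transactions
GROUP BY type

Result:
  deposit: 3 records, 8390.13 total amount, 13.33 avg fee
  interest: 3 records, 10303.20 total amount, 16.03 avg fee
  refund: 1 records, 303.77 total amount, 16.17 avg fee
  transfer: 1 records, 4368.69 total amount, 15.49 avg fee
  withdrawal: 2 records, 6769.44 total amount, 22.34 avg fee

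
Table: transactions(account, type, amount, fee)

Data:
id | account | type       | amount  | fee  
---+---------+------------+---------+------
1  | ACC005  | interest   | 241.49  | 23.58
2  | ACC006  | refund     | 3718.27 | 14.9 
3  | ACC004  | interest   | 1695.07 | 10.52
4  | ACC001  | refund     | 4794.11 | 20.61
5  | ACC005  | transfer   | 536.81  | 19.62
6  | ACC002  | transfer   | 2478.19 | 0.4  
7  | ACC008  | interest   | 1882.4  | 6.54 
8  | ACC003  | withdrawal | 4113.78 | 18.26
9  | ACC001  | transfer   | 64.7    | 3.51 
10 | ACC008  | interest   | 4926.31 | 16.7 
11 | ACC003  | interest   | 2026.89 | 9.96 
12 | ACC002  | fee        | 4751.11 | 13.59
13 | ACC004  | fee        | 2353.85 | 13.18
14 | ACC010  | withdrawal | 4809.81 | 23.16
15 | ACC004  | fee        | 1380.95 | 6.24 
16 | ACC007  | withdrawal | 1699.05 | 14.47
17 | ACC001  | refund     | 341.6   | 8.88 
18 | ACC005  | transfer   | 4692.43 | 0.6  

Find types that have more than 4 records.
SELECT type, COUNT(*) as cnt
FROM transactions
GROUP BY type
HAVING COUNT(*) > 4

Result:
  interest: 5

Note: HAVING filters groups after aggregation, WHERE filters rows before.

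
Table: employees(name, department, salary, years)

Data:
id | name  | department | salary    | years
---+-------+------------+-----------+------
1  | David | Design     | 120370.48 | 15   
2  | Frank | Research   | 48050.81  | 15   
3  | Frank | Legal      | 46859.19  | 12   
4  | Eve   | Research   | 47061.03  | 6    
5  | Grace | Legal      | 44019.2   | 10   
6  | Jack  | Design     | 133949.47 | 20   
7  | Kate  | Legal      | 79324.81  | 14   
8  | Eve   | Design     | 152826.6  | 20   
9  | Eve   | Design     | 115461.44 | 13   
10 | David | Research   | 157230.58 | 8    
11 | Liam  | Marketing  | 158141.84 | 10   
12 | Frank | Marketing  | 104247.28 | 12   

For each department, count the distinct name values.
SELECT department, COUNT(DISTINCT name)
FROM employees
GROUP BY department

Result:
  Design: 3 distinct
  Legal: 3 distinct
  Marketing: 2 distinct
  Research: 3 distinct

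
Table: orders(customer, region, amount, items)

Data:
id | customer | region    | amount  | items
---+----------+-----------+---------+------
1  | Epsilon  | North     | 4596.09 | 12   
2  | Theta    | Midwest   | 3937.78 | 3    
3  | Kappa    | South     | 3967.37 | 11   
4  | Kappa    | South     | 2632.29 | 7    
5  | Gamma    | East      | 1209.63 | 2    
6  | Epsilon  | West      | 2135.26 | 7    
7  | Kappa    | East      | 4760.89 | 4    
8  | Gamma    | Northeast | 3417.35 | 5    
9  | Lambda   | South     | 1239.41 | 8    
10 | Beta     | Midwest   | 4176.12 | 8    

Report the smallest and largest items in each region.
SELECT region, MIN(items), MAX(items)
FROM orders
GROUP BY region

Result:
  East: min=2, max=4
  Midwest: min=3, max=8
  North: min=12, max=12
  Northeast: min=5, max=5
  South: min=7, max=11
  West: min=7, max=7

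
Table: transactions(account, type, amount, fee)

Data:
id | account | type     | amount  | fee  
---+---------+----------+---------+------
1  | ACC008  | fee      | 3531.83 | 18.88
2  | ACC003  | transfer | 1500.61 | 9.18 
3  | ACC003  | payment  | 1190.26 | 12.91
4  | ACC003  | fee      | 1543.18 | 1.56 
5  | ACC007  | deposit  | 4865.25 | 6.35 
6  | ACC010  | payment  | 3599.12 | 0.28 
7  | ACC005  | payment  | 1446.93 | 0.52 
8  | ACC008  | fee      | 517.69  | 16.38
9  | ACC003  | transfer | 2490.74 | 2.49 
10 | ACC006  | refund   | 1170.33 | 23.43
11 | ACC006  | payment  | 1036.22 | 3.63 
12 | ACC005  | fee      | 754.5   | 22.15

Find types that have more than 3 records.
SELECT type, COUNT(*) as cnt
FROM transactions
GROUP BY type
HAVING COUNT(*) > 3

Result:
  fee: 4
  payment: 4

Note: HAVING filters groups after aggregation, WHERE filters rows before.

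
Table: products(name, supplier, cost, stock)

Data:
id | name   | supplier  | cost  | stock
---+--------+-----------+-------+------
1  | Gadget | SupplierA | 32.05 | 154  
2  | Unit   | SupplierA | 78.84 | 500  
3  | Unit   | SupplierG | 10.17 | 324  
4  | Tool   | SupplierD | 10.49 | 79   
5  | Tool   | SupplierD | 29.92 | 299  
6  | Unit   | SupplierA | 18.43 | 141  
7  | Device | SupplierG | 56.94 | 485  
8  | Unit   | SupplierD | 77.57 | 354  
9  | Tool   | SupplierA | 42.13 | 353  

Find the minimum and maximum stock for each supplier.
SELECT supplier, MIN(stock), MAX(stock)
FROM products
GROUP BY supplier

Result:
  SupplierA: min=141, max=500
  SupplierD: min=79, max=354
  SupplierG: min=324, max=485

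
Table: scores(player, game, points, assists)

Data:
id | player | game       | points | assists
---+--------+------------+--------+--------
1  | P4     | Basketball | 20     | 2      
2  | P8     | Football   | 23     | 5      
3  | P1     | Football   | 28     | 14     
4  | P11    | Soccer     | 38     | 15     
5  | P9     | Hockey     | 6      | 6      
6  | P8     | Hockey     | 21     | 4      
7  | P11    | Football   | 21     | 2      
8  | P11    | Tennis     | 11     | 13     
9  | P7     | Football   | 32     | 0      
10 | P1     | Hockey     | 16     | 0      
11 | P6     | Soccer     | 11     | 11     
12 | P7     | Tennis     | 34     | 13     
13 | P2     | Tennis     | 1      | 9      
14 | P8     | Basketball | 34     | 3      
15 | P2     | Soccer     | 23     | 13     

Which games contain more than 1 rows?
SELECT game, COUNT(*) as cnt
FROM scores
GROUP BY game
HAVING COUNT(*) > 1

Result:
  Basketball: 2
  Football: 4
  Hockey: 3
  Soccer: 3
  Tennis: 3

Note: HAVING filters groups after aggregation, WHERE filters rows before.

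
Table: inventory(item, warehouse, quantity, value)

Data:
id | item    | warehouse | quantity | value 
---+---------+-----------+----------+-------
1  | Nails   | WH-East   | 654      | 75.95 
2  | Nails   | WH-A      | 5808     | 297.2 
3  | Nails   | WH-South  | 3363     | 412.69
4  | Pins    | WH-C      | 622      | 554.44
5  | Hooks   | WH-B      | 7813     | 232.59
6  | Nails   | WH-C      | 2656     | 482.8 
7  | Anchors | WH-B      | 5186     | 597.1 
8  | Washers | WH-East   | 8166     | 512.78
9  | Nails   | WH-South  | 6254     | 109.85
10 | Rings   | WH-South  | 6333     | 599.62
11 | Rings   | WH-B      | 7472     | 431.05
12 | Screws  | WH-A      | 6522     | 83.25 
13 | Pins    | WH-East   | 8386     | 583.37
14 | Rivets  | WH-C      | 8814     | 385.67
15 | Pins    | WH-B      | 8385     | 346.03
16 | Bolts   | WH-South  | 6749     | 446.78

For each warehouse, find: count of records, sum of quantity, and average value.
SELECT warehouse,
       COUNT(*) as cnt,
       SUM(quantity) as total_quantity,
       AVG(value) as avg_value
FROM inventory
GROUP BY warehouse

Result:
  WH-A: 2 records, 12330 total quantity, 190.23 avg value
  WH-B: 4 records, 28856 total quantity, 401.69 avg value
  WH-C: 3 records, 12092 total quantity, 474.30 avg value
  WH-East: 3 records, 17206 total quantity, 390.70 avg value
  WH-South: 4 records, 22699 total quantity, 392.24 avg value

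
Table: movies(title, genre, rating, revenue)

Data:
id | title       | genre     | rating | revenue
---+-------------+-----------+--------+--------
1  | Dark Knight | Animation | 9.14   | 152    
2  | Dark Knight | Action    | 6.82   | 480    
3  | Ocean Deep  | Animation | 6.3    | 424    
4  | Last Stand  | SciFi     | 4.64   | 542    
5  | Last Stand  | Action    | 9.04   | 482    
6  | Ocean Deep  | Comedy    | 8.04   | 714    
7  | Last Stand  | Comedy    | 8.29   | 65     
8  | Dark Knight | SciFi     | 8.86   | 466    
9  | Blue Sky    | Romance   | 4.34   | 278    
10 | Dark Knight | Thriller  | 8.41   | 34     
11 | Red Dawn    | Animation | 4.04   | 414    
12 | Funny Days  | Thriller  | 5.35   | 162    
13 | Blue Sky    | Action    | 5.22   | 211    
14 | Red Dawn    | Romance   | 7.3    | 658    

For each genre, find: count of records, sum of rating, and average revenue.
SELECT genre,
       COUNT(*) as cnt,
       SUM(rating) as total_rating,
       AVG(revenue) as avg_revenue
FROM movies
GROUP BY genre

Result:
  Action: 3 records, 21.08 total rating, 391.00 avg revenue
  Animation: 3 records, 19.48 total rating, 330.00 avg revenue
  Comedy: 2 records, 16.33 total rating, 389.50 avg revenue
  Romance: 2 records, 11.64 total rating, 468.00 avg revenue
  SciFi: 2 records, 13.50 total rating, 504.00 avg revenue
  Thriller: 2 records, 13.76 total rating, 98.00 avg revenue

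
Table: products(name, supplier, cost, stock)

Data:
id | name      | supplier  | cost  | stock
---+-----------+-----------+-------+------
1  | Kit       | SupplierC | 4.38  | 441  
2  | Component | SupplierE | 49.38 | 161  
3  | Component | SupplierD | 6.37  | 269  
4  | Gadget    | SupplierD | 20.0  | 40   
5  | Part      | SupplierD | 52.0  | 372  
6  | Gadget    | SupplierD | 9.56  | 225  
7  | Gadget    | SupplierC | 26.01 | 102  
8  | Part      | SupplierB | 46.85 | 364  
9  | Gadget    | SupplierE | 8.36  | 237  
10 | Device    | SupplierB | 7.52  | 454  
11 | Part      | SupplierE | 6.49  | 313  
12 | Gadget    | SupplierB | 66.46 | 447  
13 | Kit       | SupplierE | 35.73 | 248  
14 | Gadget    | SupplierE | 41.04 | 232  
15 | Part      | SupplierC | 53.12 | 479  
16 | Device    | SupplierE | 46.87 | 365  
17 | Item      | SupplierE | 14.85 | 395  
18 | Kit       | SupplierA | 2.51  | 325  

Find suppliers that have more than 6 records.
SELECT supplier, COUNT(*) as cnt
FROM products
GROUP BY supplier
HAVING COUNT(*) > 6

Result:
  SupplierE: 7

Note: HAVING filters groups after aggregation, WHERE filters rows before.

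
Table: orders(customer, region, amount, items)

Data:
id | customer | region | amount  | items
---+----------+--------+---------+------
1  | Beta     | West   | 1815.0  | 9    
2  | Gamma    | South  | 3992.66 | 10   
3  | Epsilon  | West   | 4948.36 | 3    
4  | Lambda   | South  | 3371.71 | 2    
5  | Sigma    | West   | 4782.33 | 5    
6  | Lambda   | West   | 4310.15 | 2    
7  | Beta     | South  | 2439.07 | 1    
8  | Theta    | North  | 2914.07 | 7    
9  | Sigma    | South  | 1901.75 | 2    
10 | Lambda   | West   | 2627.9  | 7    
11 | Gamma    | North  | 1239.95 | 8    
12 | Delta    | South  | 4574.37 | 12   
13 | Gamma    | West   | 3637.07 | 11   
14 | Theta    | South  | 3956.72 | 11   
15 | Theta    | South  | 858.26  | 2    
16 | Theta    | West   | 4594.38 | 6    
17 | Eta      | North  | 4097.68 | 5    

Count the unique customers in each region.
SELECT region, COUNT(DISTINCT customer)
FROM orders
GROUP BY region

Result:
  North: 3 distinct
  South: 6 distinct
  West: 6 distinct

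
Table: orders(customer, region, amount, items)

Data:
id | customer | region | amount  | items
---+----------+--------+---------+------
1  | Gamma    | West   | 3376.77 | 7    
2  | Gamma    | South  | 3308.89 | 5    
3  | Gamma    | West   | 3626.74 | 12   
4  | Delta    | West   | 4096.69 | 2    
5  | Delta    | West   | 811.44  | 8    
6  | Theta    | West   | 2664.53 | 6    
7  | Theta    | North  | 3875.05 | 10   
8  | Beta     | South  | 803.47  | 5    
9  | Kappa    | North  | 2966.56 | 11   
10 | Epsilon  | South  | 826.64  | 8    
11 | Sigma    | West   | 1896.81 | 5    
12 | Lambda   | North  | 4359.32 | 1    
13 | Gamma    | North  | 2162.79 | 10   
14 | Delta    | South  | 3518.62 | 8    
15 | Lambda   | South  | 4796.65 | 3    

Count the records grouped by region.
SELECT region, COUNT(*) as count
FROM orders
GROUP BY region

Result:
  North: 4
  South: 5
  West: 6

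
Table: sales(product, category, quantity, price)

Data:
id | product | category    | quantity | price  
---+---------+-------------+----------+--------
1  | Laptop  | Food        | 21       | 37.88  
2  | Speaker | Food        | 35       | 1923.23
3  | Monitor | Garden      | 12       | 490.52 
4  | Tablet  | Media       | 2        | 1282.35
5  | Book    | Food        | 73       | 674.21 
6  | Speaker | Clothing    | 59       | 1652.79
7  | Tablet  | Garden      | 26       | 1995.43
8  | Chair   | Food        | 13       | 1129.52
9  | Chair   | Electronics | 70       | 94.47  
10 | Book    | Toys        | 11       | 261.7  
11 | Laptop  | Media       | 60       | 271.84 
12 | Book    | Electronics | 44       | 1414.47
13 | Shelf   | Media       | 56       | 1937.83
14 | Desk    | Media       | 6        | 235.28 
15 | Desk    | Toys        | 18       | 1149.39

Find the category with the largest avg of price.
SELECT category, AVG(price) as val
FROM sales
GROUP BY category
ORDER BY val DESC
LIMIT 1

Result: Clothing with avg(price) = 1652.79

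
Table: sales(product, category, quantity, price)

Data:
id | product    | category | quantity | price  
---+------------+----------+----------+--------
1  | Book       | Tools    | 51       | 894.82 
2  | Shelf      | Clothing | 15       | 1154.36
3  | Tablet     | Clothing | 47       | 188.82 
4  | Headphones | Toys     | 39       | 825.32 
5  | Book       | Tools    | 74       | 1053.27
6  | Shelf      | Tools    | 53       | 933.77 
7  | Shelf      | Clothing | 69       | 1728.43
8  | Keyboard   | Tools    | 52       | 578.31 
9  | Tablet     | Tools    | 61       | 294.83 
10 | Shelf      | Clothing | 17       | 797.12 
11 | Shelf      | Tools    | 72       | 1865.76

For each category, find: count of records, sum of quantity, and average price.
SELECT category,
       COUNT(*) as cnt,
       SUM(quantity) as total_quantity,
       AVG(price) as avg_price
FROM sales
GROUP BY category

Result:
  Clothing: 4 records, 148 total quantity, 967.18 avg price
  Tools: 6 records, 363 total quantity, 936.79 avg price
  Toys: 1 records, 39 total quantity, 825.32 avg price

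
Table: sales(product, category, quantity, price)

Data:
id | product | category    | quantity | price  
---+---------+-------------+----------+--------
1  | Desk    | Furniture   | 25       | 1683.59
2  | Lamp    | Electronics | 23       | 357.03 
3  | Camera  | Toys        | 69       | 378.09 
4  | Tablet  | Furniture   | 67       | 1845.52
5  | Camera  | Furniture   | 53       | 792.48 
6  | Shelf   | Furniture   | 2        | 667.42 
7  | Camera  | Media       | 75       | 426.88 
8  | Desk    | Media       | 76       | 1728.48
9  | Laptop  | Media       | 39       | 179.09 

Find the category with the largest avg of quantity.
SELECT category, AVG(quantity) as val
FROM sales
GROUP BY category
ORDER BY val DESC
LIMIT 1

Result: Toys with avg(quantity) = 69.00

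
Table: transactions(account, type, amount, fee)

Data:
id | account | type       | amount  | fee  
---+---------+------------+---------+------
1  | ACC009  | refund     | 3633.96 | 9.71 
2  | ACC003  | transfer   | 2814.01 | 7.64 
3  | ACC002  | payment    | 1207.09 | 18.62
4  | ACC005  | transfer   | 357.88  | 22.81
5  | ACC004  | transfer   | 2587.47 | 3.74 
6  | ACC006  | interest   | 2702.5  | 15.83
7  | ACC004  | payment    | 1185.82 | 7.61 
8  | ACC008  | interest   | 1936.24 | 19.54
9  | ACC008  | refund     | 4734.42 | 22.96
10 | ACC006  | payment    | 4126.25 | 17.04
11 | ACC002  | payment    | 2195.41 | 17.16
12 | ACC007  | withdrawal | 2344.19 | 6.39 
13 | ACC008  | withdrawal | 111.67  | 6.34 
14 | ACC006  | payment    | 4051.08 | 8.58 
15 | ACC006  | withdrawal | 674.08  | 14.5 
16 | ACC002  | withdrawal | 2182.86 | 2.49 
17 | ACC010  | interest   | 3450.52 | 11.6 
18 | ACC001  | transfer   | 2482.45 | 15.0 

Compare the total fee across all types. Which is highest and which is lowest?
SELECT type, SUM(fee)
FROM transactions
GROUP BY type
ORDER BY SUM(fee)

All groups:
  withdrawal: 29.72
  refund: 32.67
  interest: 46.97
  transfer: 49.19
  payment: 69.01

Highest: payment (69.01)
Lowest: withdrawal (29.72)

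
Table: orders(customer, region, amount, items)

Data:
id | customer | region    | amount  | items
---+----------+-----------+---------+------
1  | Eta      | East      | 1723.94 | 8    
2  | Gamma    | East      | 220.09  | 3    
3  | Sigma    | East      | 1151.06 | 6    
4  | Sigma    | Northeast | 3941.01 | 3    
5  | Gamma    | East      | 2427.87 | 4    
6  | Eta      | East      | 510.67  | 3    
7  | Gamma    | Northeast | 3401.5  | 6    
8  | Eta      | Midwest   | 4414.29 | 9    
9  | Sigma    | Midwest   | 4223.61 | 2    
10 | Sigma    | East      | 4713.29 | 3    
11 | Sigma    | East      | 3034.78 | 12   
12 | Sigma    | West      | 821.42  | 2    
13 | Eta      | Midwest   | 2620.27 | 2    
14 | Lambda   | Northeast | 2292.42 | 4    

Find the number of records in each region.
SELECT region, COUNT(*) as count
FROM orders
GROUP BY region

Result:
  East: 7
  Midwest: 3
  Northeast: 3
  West: 1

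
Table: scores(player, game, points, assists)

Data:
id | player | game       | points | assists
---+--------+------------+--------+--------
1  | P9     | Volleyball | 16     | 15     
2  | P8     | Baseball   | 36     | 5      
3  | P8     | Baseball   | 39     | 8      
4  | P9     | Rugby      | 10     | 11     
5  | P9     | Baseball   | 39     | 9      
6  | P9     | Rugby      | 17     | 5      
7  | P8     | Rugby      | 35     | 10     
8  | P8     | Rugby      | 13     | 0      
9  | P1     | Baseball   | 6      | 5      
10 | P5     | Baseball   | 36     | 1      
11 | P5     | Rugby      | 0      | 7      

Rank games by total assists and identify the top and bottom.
SELECT game, SUM(assists)
FROM scores
GROUP BY game
ORDER BY SUM(assists)

All groups:
  Volleyball: 15
  Baseball: 28
  Rugby: 33

Highest: Rugby (33)
Lowest: Volleyball (15)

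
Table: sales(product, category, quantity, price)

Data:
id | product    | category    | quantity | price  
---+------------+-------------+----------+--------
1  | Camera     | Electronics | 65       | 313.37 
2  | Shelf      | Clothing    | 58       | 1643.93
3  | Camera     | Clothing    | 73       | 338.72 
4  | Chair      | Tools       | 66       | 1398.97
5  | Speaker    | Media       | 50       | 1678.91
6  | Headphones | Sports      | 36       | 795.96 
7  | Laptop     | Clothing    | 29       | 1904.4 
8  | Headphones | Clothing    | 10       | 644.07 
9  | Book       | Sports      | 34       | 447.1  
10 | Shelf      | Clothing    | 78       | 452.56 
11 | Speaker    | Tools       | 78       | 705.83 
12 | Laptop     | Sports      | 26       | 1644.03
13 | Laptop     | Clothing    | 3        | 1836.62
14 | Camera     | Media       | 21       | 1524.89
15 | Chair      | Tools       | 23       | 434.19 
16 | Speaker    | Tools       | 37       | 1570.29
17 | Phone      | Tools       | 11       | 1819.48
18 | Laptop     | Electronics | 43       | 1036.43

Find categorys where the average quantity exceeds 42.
SELECT category, AVG(quantity)
FROM sales
GROUP BY category
HAVING AVG(quantity) > 42

Result:
  Electronics: avg=54.00
  Tools: avg=43.00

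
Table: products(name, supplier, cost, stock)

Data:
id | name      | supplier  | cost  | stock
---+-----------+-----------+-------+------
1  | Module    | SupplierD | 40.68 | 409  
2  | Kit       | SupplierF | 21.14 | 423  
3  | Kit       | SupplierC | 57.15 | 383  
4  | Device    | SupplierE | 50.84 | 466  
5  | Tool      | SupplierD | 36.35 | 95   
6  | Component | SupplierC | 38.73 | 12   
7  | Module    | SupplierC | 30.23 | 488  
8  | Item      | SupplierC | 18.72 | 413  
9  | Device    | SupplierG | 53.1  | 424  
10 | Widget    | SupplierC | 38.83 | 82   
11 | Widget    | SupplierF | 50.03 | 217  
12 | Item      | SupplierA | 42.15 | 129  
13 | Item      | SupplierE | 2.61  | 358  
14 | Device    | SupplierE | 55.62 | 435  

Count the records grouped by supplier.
SELECT supplier, COUNT(*) as count
FROM products
GROUP BY supplier

Result:
  SupplierA: 1
  SupplierC: 5
  SupplierD: 2
  SupplierE: 3
  SupplierF: 2
  SupplierG: 1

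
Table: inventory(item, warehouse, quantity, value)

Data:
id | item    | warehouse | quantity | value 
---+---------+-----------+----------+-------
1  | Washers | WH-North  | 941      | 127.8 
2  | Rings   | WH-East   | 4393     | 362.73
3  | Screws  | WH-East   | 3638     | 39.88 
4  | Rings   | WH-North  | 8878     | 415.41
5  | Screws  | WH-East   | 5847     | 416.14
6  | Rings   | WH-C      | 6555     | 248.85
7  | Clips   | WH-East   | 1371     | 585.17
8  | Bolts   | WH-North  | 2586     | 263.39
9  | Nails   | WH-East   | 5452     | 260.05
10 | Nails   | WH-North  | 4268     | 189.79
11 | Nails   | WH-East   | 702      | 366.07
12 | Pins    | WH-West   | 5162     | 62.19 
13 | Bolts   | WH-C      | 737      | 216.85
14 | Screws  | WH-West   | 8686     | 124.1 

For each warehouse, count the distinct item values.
SELECT warehouse, COUNT(DISTINCT item)
FROM inventory
GROUP BY warehouse

Result:
  WH-C: 2 distinct
  WH-East: 4 distinct
  WH-North: 4 distinct
  WH-West: 2 distinct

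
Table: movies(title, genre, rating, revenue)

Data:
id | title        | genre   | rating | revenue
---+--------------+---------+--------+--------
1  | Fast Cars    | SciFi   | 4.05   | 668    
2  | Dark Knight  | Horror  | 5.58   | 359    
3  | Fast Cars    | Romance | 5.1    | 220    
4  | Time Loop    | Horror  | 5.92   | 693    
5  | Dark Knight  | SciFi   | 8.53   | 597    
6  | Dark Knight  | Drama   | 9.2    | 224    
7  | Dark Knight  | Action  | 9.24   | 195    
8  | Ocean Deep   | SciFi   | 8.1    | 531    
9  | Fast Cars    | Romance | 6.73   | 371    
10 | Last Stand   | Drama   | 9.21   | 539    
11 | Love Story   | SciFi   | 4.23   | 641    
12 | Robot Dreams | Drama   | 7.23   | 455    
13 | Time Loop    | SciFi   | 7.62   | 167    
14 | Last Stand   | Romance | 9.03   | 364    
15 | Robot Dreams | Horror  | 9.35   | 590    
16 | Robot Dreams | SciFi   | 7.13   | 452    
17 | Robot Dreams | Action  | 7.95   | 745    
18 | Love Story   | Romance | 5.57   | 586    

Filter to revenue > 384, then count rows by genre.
SELECT genre, COUNT(*)
FROM movies
WHERE revenue > 384
GROUP BY genre

Note: WHERE filters rows before grouping.

Result:
  Action: 1
  Drama: 2
  Horror: 2
  Romance: 1
  SciFi: 5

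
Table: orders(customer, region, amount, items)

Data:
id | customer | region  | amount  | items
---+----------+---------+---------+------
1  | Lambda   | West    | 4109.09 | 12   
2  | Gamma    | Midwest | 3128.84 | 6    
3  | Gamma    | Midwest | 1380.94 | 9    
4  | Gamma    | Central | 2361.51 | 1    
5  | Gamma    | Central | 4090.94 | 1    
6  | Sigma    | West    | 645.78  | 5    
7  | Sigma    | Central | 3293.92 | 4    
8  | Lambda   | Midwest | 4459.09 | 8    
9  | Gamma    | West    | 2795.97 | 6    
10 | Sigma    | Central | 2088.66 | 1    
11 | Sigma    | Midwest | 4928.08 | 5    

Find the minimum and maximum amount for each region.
SELECT region, MIN(amount), MAX(amount)
FROM orders
GROUP BY region

Result:
  Central: min=2088.66, max=4090.94
  Midwest: min=1380.94, max=4928.08
  West: min=645.78, max=4109.09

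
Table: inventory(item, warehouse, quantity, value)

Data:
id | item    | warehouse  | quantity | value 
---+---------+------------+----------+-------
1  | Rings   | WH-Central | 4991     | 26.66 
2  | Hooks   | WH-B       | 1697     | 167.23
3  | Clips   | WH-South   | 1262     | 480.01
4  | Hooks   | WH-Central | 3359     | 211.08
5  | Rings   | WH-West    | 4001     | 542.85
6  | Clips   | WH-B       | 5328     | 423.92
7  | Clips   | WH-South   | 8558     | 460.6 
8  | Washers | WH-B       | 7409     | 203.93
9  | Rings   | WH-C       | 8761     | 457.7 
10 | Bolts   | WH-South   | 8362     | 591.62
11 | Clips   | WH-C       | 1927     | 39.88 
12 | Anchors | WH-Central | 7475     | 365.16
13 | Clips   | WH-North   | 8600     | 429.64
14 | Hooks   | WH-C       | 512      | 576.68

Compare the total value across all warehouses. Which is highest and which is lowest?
SELECT warehouse, SUM(value)
FROM inventory
GROUP BY warehouse
ORDER BY SUM(value)

All groups:
  WH-North: 429.64
  WH-West: 542.85
  WH-Central: 602.90
  WH-B: 795.08
  WH-C: 1074.26
  WH-South: 1532.23

Highest: WH-South (1532.23)
Lowest: WH-North (429.64)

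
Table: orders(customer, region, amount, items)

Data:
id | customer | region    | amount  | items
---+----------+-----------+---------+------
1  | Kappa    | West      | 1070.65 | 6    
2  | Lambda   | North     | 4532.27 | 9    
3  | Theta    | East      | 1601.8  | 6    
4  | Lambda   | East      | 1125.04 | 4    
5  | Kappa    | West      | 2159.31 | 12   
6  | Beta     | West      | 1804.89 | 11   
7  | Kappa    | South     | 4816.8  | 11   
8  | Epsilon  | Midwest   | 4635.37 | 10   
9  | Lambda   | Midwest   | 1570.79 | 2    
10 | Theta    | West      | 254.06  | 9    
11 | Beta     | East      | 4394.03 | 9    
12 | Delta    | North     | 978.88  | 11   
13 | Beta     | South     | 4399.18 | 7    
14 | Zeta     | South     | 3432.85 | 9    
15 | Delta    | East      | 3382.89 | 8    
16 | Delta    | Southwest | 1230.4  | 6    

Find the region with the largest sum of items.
SELECT region, SUM(items) as val
FROM orders
GROUP BY region
ORDER BY val DESC
LIMIT 1

Result: West with sum(items) = 38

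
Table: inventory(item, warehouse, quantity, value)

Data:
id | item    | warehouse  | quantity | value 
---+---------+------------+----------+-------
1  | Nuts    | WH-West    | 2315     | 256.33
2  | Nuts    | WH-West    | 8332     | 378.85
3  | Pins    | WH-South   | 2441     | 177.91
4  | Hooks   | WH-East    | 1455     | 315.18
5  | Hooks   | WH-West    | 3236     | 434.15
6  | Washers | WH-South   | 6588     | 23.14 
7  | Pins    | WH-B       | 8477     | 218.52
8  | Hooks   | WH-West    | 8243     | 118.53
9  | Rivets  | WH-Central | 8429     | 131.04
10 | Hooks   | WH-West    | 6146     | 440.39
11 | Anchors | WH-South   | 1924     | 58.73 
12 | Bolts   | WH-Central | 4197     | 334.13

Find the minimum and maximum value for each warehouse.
SELECT warehouse, MIN(value), MAX(value)
FROM inventory
GROUP BY warehouse

Result:
  WH-B: min=218.52, max=218.52
  WH-Central: min=131.04, max=334.13
  WH-East: min=315.18, max=315.18
  WH-South: min=23.14, max=177.91
  WH-West: min=118.53, max=440.39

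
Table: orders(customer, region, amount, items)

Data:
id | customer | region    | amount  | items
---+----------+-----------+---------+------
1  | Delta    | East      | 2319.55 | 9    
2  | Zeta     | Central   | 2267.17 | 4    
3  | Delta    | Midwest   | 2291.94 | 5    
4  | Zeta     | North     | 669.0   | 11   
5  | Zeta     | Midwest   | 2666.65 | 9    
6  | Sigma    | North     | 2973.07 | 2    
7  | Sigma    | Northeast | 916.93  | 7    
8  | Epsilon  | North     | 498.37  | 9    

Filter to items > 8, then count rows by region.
SELECT region, COUNT(*)
FROM orders
WHERE items > 8
GROUP BY region

Note: WHERE filters rows before grouping.

Result:
  East: 1
  Midwest: 1
  North: 2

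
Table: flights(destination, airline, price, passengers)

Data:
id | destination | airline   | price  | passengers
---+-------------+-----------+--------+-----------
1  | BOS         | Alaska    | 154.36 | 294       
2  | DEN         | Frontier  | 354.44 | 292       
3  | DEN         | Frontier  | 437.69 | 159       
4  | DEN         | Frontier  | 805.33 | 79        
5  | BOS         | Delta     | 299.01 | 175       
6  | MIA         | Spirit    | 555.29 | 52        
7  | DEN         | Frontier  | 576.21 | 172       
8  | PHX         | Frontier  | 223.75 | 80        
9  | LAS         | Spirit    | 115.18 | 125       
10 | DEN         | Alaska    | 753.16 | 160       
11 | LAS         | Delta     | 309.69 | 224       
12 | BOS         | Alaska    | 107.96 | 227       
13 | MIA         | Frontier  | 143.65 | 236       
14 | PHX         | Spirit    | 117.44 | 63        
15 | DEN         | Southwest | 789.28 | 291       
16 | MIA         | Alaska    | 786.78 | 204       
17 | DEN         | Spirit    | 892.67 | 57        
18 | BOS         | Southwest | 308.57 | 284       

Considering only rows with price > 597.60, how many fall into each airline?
SELECT airline, COUNT(*)
FROM flights
WHERE price > 597.60
GROUP BY airline

Note: WHERE filters rows before grouping.

Result:
  Alaska: 2
  Frontier: 1
  Southwest: 1
  Spirit: 1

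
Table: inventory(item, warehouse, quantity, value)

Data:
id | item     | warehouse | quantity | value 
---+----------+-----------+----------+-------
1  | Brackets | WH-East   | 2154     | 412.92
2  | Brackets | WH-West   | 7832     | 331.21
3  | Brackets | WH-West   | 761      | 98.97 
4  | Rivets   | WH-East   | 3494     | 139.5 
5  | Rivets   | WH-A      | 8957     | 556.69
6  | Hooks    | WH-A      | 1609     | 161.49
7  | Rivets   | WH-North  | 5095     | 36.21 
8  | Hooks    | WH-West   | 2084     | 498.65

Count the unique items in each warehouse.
SELECT warehouse, COUNT(DISTINCT item)
FROM inventory
GROUP BY warehouse

Result:
  WH-A: 2 distinct
  WH-East: 2 distinct
  WH-North: 1 distinct
  WH-West: 2 distinct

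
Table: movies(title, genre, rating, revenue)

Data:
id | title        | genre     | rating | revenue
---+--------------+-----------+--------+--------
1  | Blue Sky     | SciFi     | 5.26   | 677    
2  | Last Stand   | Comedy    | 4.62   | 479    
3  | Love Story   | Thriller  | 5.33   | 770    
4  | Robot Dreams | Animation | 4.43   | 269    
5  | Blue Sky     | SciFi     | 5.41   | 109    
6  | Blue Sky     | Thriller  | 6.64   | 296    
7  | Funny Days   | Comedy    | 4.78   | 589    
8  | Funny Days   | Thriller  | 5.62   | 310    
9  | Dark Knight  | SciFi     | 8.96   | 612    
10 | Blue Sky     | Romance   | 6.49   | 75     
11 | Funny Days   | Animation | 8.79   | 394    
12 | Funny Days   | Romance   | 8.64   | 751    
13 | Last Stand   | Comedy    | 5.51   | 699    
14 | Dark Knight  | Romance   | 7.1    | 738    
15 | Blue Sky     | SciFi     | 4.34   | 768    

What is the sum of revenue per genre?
SELECT genre, SUM(revenue) as result
FROM movies
GROUP BY genre

Result:
  Animation: 663
  Comedy: 1767
  Romance: 1564
  SciFi: 2166
  Thriller: 1376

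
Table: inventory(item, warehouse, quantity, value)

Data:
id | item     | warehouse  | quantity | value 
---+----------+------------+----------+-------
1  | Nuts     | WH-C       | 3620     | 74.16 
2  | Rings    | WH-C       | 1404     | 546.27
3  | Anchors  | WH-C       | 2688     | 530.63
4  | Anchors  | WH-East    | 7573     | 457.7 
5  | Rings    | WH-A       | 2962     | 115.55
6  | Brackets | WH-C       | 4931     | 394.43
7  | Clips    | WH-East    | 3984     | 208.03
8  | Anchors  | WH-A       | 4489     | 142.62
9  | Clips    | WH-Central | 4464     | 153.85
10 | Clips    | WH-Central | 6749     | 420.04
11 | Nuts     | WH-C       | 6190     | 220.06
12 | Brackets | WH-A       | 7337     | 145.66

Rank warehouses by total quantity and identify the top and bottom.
SELECT warehouse, SUM(quantity)
FROM inventory
GROUP BY warehouse
ORDER BY SUM(quantity)

All groups:
  WH-Central: 11213
  WH-East: 11557
  WH-A: 14788
  WH-C: 18833

Highest: WH-C (18833)
Lowest: WH-Central (11213)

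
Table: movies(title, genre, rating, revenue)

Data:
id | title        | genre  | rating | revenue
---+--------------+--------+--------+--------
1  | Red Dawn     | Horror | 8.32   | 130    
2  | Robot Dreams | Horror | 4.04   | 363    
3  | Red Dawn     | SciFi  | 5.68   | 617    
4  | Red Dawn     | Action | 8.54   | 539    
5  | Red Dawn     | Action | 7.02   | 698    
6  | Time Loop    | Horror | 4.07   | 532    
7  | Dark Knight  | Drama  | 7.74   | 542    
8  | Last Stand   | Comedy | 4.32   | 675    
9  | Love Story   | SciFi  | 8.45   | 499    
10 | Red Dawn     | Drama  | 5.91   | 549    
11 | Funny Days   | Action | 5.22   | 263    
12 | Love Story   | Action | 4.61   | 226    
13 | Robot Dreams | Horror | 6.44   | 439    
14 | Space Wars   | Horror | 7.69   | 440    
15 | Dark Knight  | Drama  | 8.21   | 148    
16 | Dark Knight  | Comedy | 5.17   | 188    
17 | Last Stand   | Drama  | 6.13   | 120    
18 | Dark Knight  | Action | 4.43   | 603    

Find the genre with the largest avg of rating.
SELECT genre, AVG(rating) as val
FROM movies
GROUP BY genre
ORDER BY val DESC
LIMIT 1

Result: SciFi with avg(rating) = 7.07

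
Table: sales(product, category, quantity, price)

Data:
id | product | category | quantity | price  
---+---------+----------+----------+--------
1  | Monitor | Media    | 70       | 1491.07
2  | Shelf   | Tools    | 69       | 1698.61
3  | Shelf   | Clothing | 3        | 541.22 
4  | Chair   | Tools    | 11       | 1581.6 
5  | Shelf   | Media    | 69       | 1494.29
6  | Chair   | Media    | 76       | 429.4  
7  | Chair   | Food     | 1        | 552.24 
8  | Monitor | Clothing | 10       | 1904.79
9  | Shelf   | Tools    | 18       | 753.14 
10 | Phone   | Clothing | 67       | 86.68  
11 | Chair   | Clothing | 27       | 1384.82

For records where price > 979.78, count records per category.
SELECT category, COUNT(*)
FROM sales
WHERE price > 979.78
GROUP BY category

Note: WHERE filters rows before grouping.

Result:
  Clothing: 2
  Media: 2
  Tools: 2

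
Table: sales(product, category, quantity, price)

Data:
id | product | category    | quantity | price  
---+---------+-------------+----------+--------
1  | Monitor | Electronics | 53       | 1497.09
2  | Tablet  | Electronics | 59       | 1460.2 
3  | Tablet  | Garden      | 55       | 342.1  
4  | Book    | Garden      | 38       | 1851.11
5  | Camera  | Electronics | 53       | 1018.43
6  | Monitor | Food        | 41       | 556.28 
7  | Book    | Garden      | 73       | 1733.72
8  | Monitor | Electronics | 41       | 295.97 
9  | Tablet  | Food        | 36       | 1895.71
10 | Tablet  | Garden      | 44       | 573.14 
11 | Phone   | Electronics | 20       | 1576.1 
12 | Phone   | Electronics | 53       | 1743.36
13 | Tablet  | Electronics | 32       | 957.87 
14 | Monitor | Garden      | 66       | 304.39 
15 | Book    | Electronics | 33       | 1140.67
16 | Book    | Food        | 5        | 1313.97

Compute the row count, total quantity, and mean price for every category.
SELECT category,
       COUNT(*) as cnt,
       SUM(quantity) as total_quantity,
       AVG(price) as avg_price
FROM sales
GROUP BY category

Result:
  Electronics: 8 records, 344 total quantity, 1211.21 avg price
  Food: 3 records, 82 total quantity, 1255.32 avg price
  Garden: 5 records, 276 total quantity, 960.89 avg price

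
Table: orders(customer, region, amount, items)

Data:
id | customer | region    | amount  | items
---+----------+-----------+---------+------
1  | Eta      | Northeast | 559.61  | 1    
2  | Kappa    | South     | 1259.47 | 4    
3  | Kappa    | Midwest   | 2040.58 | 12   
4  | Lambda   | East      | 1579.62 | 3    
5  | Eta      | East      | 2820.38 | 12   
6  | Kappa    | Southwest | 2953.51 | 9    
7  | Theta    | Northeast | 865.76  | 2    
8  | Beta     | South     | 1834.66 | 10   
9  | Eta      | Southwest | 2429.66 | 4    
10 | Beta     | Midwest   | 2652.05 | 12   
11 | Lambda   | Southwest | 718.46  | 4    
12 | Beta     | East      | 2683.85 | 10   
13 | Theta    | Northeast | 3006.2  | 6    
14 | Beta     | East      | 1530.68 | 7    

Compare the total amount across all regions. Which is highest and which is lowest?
SELECT region, SUM(amount)
FROM orders
GROUP BY region
ORDER BY SUM(amount)

All groups:
  South: 3094.13
  Northeast: 4431.57
  Midwest: 4692.63
  Southwest: 6101.63
  East: 8614.53

Highest: East (8614.53)
Lowest: South (3094.13)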